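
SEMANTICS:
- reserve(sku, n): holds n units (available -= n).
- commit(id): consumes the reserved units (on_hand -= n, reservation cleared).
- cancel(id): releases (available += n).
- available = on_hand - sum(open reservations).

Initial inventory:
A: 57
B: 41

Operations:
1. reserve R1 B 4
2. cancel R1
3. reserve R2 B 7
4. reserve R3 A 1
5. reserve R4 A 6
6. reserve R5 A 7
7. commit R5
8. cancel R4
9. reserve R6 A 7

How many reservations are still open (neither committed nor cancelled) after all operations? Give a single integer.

Step 1: reserve R1 B 4 -> on_hand[A=57 B=41] avail[A=57 B=37] open={R1}
Step 2: cancel R1 -> on_hand[A=57 B=41] avail[A=57 B=41] open={}
Step 3: reserve R2 B 7 -> on_hand[A=57 B=41] avail[A=57 B=34] open={R2}
Step 4: reserve R3 A 1 -> on_hand[A=57 B=41] avail[A=56 B=34] open={R2,R3}
Step 5: reserve R4 A 6 -> on_hand[A=57 B=41] avail[A=50 B=34] open={R2,R3,R4}
Step 6: reserve R5 A 7 -> on_hand[A=57 B=41] avail[A=43 B=34] open={R2,R3,R4,R5}
Step 7: commit R5 -> on_hand[A=50 B=41] avail[A=43 B=34] open={R2,R3,R4}
Step 8: cancel R4 -> on_hand[A=50 B=41] avail[A=49 B=34] open={R2,R3}
Step 9: reserve R6 A 7 -> on_hand[A=50 B=41] avail[A=42 B=34] open={R2,R3,R6}
Open reservations: ['R2', 'R3', 'R6'] -> 3

Answer: 3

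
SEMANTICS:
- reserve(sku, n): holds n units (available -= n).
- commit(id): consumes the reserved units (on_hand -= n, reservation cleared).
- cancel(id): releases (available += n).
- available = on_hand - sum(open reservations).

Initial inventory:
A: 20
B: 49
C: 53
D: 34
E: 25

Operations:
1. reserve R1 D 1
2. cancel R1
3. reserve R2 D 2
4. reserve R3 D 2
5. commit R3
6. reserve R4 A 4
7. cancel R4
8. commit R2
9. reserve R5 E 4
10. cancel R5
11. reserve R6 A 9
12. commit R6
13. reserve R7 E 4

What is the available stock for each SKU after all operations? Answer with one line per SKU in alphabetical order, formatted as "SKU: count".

Answer: A: 11
B: 49
C: 53
D: 30
E: 21

Derivation:
Step 1: reserve R1 D 1 -> on_hand[A=20 B=49 C=53 D=34 E=25] avail[A=20 B=49 C=53 D=33 E=25] open={R1}
Step 2: cancel R1 -> on_hand[A=20 B=49 C=53 D=34 E=25] avail[A=20 B=49 C=53 D=34 E=25] open={}
Step 3: reserve R2 D 2 -> on_hand[A=20 B=49 C=53 D=34 E=25] avail[A=20 B=49 C=53 D=32 E=25] open={R2}
Step 4: reserve R3 D 2 -> on_hand[A=20 B=49 C=53 D=34 E=25] avail[A=20 B=49 C=53 D=30 E=25] open={R2,R3}
Step 5: commit R3 -> on_hand[A=20 B=49 C=53 D=32 E=25] avail[A=20 B=49 C=53 D=30 E=25] open={R2}
Step 6: reserve R4 A 4 -> on_hand[A=20 B=49 C=53 D=32 E=25] avail[A=16 B=49 C=53 D=30 E=25] open={R2,R4}
Step 7: cancel R4 -> on_hand[A=20 B=49 C=53 D=32 E=25] avail[A=20 B=49 C=53 D=30 E=25] open={R2}
Step 8: commit R2 -> on_hand[A=20 B=49 C=53 D=30 E=25] avail[A=20 B=49 C=53 D=30 E=25] open={}
Step 9: reserve R5 E 4 -> on_hand[A=20 B=49 C=53 D=30 E=25] avail[A=20 B=49 C=53 D=30 E=21] open={R5}
Step 10: cancel R5 -> on_hand[A=20 B=49 C=53 D=30 E=25] avail[A=20 B=49 C=53 D=30 E=25] open={}
Step 11: reserve R6 A 9 -> on_hand[A=20 B=49 C=53 D=30 E=25] avail[A=11 B=49 C=53 D=30 E=25] open={R6}
Step 12: commit R6 -> on_hand[A=11 B=49 C=53 D=30 E=25] avail[A=11 B=49 C=53 D=30 E=25] open={}
Step 13: reserve R7 E 4 -> on_hand[A=11 B=49 C=53 D=30 E=25] avail[A=11 B=49 C=53 D=30 E=21] open={R7}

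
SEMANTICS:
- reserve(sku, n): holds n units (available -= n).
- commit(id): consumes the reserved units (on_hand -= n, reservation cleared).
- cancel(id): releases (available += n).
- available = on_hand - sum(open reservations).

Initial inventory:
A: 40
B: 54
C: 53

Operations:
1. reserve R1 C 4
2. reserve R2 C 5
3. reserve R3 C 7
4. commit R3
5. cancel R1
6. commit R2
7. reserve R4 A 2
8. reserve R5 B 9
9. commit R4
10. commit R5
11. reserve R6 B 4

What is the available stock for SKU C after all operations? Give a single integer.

Step 1: reserve R1 C 4 -> on_hand[A=40 B=54 C=53] avail[A=40 B=54 C=49] open={R1}
Step 2: reserve R2 C 5 -> on_hand[A=40 B=54 C=53] avail[A=40 B=54 C=44] open={R1,R2}
Step 3: reserve R3 C 7 -> on_hand[A=40 B=54 C=53] avail[A=40 B=54 C=37] open={R1,R2,R3}
Step 4: commit R3 -> on_hand[A=40 B=54 C=46] avail[A=40 B=54 C=37] open={R1,R2}
Step 5: cancel R1 -> on_hand[A=40 B=54 C=46] avail[A=40 B=54 C=41] open={R2}
Step 6: commit R2 -> on_hand[A=40 B=54 C=41] avail[A=40 B=54 C=41] open={}
Step 7: reserve R4 A 2 -> on_hand[A=40 B=54 C=41] avail[A=38 B=54 C=41] open={R4}
Step 8: reserve R5 B 9 -> on_hand[A=40 B=54 C=41] avail[A=38 B=45 C=41] open={R4,R5}
Step 9: commit R4 -> on_hand[A=38 B=54 C=41] avail[A=38 B=45 C=41] open={R5}
Step 10: commit R5 -> on_hand[A=38 B=45 C=41] avail[A=38 B=45 C=41] open={}
Step 11: reserve R6 B 4 -> on_hand[A=38 B=45 C=41] avail[A=38 B=41 C=41] open={R6}
Final available[C] = 41

Answer: 41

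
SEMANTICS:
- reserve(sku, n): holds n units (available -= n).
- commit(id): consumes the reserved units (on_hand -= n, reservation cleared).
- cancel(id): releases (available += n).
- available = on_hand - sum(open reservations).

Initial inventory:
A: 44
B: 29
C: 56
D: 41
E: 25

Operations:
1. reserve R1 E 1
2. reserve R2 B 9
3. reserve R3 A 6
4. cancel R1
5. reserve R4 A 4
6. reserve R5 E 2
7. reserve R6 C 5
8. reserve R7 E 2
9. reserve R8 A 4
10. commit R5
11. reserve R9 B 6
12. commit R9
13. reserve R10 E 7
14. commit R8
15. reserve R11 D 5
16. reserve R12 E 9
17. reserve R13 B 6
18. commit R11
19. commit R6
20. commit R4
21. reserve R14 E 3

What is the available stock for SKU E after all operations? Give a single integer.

Answer: 2

Derivation:
Step 1: reserve R1 E 1 -> on_hand[A=44 B=29 C=56 D=41 E=25] avail[A=44 B=29 C=56 D=41 E=24] open={R1}
Step 2: reserve R2 B 9 -> on_hand[A=44 B=29 C=56 D=41 E=25] avail[A=44 B=20 C=56 D=41 E=24] open={R1,R2}
Step 3: reserve R3 A 6 -> on_hand[A=44 B=29 C=56 D=41 E=25] avail[A=38 B=20 C=56 D=41 E=24] open={R1,R2,R3}
Step 4: cancel R1 -> on_hand[A=44 B=29 C=56 D=41 E=25] avail[A=38 B=20 C=56 D=41 E=25] open={R2,R3}
Step 5: reserve R4 A 4 -> on_hand[A=44 B=29 C=56 D=41 E=25] avail[A=34 B=20 C=56 D=41 E=25] open={R2,R3,R4}
Step 6: reserve R5 E 2 -> on_hand[A=44 B=29 C=56 D=41 E=25] avail[A=34 B=20 C=56 D=41 E=23] open={R2,R3,R4,R5}
Step 7: reserve R6 C 5 -> on_hand[A=44 B=29 C=56 D=41 E=25] avail[A=34 B=20 C=51 D=41 E=23] open={R2,R3,R4,R5,R6}
Step 8: reserve R7 E 2 -> on_hand[A=44 B=29 C=56 D=41 E=25] avail[A=34 B=20 C=51 D=41 E=21] open={R2,R3,R4,R5,R6,R7}
Step 9: reserve R8 A 4 -> on_hand[A=44 B=29 C=56 D=41 E=25] avail[A=30 B=20 C=51 D=41 E=21] open={R2,R3,R4,R5,R6,R7,R8}
Step 10: commit R5 -> on_hand[A=44 B=29 C=56 D=41 E=23] avail[A=30 B=20 C=51 D=41 E=21] open={R2,R3,R4,R6,R7,R8}
Step 11: reserve R9 B 6 -> on_hand[A=44 B=29 C=56 D=41 E=23] avail[A=30 B=14 C=51 D=41 E=21] open={R2,R3,R4,R6,R7,R8,R9}
Step 12: commit R9 -> on_hand[A=44 B=23 C=56 D=41 E=23] avail[A=30 B=14 C=51 D=41 E=21] open={R2,R3,R4,R6,R7,R8}
Step 13: reserve R10 E 7 -> on_hand[A=44 B=23 C=56 D=41 E=23] avail[A=30 B=14 C=51 D=41 E=14] open={R10,R2,R3,R4,R6,R7,R8}
Step 14: commit R8 -> on_hand[A=40 B=23 C=56 D=41 E=23] avail[A=30 B=14 C=51 D=41 E=14] open={R10,R2,R3,R4,R6,R7}
Step 15: reserve R11 D 5 -> on_hand[A=40 B=23 C=56 D=41 E=23] avail[A=30 B=14 C=51 D=36 E=14] open={R10,R11,R2,R3,R4,R6,R7}
Step 16: reserve R12 E 9 -> on_hand[A=40 B=23 C=56 D=41 E=23] avail[A=30 B=14 C=51 D=36 E=5] open={R10,R11,R12,R2,R3,R4,R6,R7}
Step 17: reserve R13 B 6 -> on_hand[A=40 B=23 C=56 D=41 E=23] avail[A=30 B=8 C=51 D=36 E=5] open={R10,R11,R12,R13,R2,R3,R4,R6,R7}
Step 18: commit R11 -> on_hand[A=40 B=23 C=56 D=36 E=23] avail[A=30 B=8 C=51 D=36 E=5] open={R10,R12,R13,R2,R3,R4,R6,R7}
Step 19: commit R6 -> on_hand[A=40 B=23 C=51 D=36 E=23] avail[A=30 B=8 C=51 D=36 E=5] open={R10,R12,R13,R2,R3,R4,R7}
Step 20: commit R4 -> on_hand[A=36 B=23 C=51 D=36 E=23] avail[A=30 B=8 C=51 D=36 E=5] open={R10,R12,R13,R2,R3,R7}
Step 21: reserve R14 E 3 -> on_hand[A=36 B=23 C=51 D=36 E=23] avail[A=30 B=8 C=51 D=36 E=2] open={R10,R12,R13,R14,R2,R3,R7}
Final available[E] = 2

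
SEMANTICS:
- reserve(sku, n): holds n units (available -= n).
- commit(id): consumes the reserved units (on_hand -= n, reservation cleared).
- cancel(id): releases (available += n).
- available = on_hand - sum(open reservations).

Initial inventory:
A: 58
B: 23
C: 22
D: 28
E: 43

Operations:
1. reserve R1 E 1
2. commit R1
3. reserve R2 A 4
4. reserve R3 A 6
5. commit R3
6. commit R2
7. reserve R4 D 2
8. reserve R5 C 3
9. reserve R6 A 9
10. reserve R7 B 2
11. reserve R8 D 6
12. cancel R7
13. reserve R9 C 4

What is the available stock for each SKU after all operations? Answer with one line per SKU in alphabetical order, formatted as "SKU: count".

Answer: A: 39
B: 23
C: 15
D: 20
E: 42

Derivation:
Step 1: reserve R1 E 1 -> on_hand[A=58 B=23 C=22 D=28 E=43] avail[A=58 B=23 C=22 D=28 E=42] open={R1}
Step 2: commit R1 -> on_hand[A=58 B=23 C=22 D=28 E=42] avail[A=58 B=23 C=22 D=28 E=42] open={}
Step 3: reserve R2 A 4 -> on_hand[A=58 B=23 C=22 D=28 E=42] avail[A=54 B=23 C=22 D=28 E=42] open={R2}
Step 4: reserve R3 A 6 -> on_hand[A=58 B=23 C=22 D=28 E=42] avail[A=48 B=23 C=22 D=28 E=42] open={R2,R3}
Step 5: commit R3 -> on_hand[A=52 B=23 C=22 D=28 E=42] avail[A=48 B=23 C=22 D=28 E=42] open={R2}
Step 6: commit R2 -> on_hand[A=48 B=23 C=22 D=28 E=42] avail[A=48 B=23 C=22 D=28 E=42] open={}
Step 7: reserve R4 D 2 -> on_hand[A=48 B=23 C=22 D=28 E=42] avail[A=48 B=23 C=22 D=26 E=42] open={R4}
Step 8: reserve R5 C 3 -> on_hand[A=48 B=23 C=22 D=28 E=42] avail[A=48 B=23 C=19 D=26 E=42] open={R4,R5}
Step 9: reserve R6 A 9 -> on_hand[A=48 B=23 C=22 D=28 E=42] avail[A=39 B=23 C=19 D=26 E=42] open={R4,R5,R6}
Step 10: reserve R7 B 2 -> on_hand[A=48 B=23 C=22 D=28 E=42] avail[A=39 B=21 C=19 D=26 E=42] open={R4,R5,R6,R7}
Step 11: reserve R8 D 6 -> on_hand[A=48 B=23 C=22 D=28 E=42] avail[A=39 B=21 C=19 D=20 E=42] open={R4,R5,R6,R7,R8}
Step 12: cancel R7 -> on_hand[A=48 B=23 C=22 D=28 E=42] avail[A=39 B=23 C=19 D=20 E=42] open={R4,R5,R6,R8}
Step 13: reserve R9 C 4 -> on_hand[A=48 B=23 C=22 D=28 E=42] avail[A=39 B=23 C=15 D=20 E=42] open={R4,R5,R6,R8,R9}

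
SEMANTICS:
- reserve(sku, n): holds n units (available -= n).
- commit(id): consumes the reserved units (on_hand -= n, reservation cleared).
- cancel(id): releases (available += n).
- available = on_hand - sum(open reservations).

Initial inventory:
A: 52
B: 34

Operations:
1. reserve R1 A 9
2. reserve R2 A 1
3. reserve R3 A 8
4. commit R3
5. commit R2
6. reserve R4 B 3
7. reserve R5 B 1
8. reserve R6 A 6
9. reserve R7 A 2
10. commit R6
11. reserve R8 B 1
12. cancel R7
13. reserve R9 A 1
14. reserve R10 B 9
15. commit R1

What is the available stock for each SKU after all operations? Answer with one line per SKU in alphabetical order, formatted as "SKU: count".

Step 1: reserve R1 A 9 -> on_hand[A=52 B=34] avail[A=43 B=34] open={R1}
Step 2: reserve R2 A 1 -> on_hand[A=52 B=34] avail[A=42 B=34] open={R1,R2}
Step 3: reserve R3 A 8 -> on_hand[A=52 B=34] avail[A=34 B=34] open={R1,R2,R3}
Step 4: commit R3 -> on_hand[A=44 B=34] avail[A=34 B=34] open={R1,R2}
Step 5: commit R2 -> on_hand[A=43 B=34] avail[A=34 B=34] open={R1}
Step 6: reserve R4 B 3 -> on_hand[A=43 B=34] avail[A=34 B=31] open={R1,R4}
Step 7: reserve R5 B 1 -> on_hand[A=43 B=34] avail[A=34 B=30] open={R1,R4,R5}
Step 8: reserve R6 A 6 -> on_hand[A=43 B=34] avail[A=28 B=30] open={R1,R4,R5,R6}
Step 9: reserve R7 A 2 -> on_hand[A=43 B=34] avail[A=26 B=30] open={R1,R4,R5,R6,R7}
Step 10: commit R6 -> on_hand[A=37 B=34] avail[A=26 B=30] open={R1,R4,R5,R7}
Step 11: reserve R8 B 1 -> on_hand[A=37 B=34] avail[A=26 B=29] open={R1,R4,R5,R7,R8}
Step 12: cancel R7 -> on_hand[A=37 B=34] avail[A=28 B=29] open={R1,R4,R5,R8}
Step 13: reserve R9 A 1 -> on_hand[A=37 B=34] avail[A=27 B=29] open={R1,R4,R5,R8,R9}
Step 14: reserve R10 B 9 -> on_hand[A=37 B=34] avail[A=27 B=20] open={R1,R10,R4,R5,R8,R9}
Step 15: commit R1 -> on_hand[A=28 B=34] avail[A=27 B=20] open={R10,R4,R5,R8,R9}

Answer: A: 27
B: 20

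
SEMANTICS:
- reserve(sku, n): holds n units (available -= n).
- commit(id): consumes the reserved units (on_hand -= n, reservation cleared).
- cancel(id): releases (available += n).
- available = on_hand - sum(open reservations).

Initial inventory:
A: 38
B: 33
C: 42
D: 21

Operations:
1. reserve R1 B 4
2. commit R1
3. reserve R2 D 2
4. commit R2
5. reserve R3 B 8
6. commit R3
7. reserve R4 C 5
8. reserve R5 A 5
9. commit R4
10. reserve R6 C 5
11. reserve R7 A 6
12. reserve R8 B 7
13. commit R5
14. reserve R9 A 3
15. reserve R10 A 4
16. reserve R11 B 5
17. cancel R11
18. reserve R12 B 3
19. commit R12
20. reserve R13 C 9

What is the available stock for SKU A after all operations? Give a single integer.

Step 1: reserve R1 B 4 -> on_hand[A=38 B=33 C=42 D=21] avail[A=38 B=29 C=42 D=21] open={R1}
Step 2: commit R1 -> on_hand[A=38 B=29 C=42 D=21] avail[A=38 B=29 C=42 D=21] open={}
Step 3: reserve R2 D 2 -> on_hand[A=38 B=29 C=42 D=21] avail[A=38 B=29 C=42 D=19] open={R2}
Step 4: commit R2 -> on_hand[A=38 B=29 C=42 D=19] avail[A=38 B=29 C=42 D=19] open={}
Step 5: reserve R3 B 8 -> on_hand[A=38 B=29 C=42 D=19] avail[A=38 B=21 C=42 D=19] open={R3}
Step 6: commit R3 -> on_hand[A=38 B=21 C=42 D=19] avail[A=38 B=21 C=42 D=19] open={}
Step 7: reserve R4 C 5 -> on_hand[A=38 B=21 C=42 D=19] avail[A=38 B=21 C=37 D=19] open={R4}
Step 8: reserve R5 A 5 -> on_hand[A=38 B=21 C=42 D=19] avail[A=33 B=21 C=37 D=19] open={R4,R5}
Step 9: commit R4 -> on_hand[A=38 B=21 C=37 D=19] avail[A=33 B=21 C=37 D=19] open={R5}
Step 10: reserve R6 C 5 -> on_hand[A=38 B=21 C=37 D=19] avail[A=33 B=21 C=32 D=19] open={R5,R6}
Step 11: reserve R7 A 6 -> on_hand[A=38 B=21 C=37 D=19] avail[A=27 B=21 C=32 D=19] open={R5,R6,R7}
Step 12: reserve R8 B 7 -> on_hand[A=38 B=21 C=37 D=19] avail[A=27 B=14 C=32 D=19] open={R5,R6,R7,R8}
Step 13: commit R5 -> on_hand[A=33 B=21 C=37 D=19] avail[A=27 B=14 C=32 D=19] open={R6,R7,R8}
Step 14: reserve R9 A 3 -> on_hand[A=33 B=21 C=37 D=19] avail[A=24 B=14 C=32 D=19] open={R6,R7,R8,R9}
Step 15: reserve R10 A 4 -> on_hand[A=33 B=21 C=37 D=19] avail[A=20 B=14 C=32 D=19] open={R10,R6,R7,R8,R9}
Step 16: reserve R11 B 5 -> on_hand[A=33 B=21 C=37 D=19] avail[A=20 B=9 C=32 D=19] open={R10,R11,R6,R7,R8,R9}
Step 17: cancel R11 -> on_hand[A=33 B=21 C=37 D=19] avail[A=20 B=14 C=32 D=19] open={R10,R6,R7,R8,R9}
Step 18: reserve R12 B 3 -> on_hand[A=33 B=21 C=37 D=19] avail[A=20 B=11 C=32 D=19] open={R10,R12,R6,R7,R8,R9}
Step 19: commit R12 -> on_hand[A=33 B=18 C=37 D=19] avail[A=20 B=11 C=32 D=19] open={R10,R6,R7,R8,R9}
Step 20: reserve R13 C 9 -> on_hand[A=33 B=18 C=37 D=19] avail[A=20 B=11 C=23 D=19] open={R10,R13,R6,R7,R8,R9}
Final available[A] = 20

Answer: 20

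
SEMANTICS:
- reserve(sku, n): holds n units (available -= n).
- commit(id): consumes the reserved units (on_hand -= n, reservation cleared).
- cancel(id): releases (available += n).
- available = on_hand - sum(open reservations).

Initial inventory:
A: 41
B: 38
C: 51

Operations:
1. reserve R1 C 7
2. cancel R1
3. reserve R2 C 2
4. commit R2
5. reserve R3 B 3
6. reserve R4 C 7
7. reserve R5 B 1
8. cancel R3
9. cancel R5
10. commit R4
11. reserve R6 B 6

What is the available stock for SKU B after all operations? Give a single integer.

Step 1: reserve R1 C 7 -> on_hand[A=41 B=38 C=51] avail[A=41 B=38 C=44] open={R1}
Step 2: cancel R1 -> on_hand[A=41 B=38 C=51] avail[A=41 B=38 C=51] open={}
Step 3: reserve R2 C 2 -> on_hand[A=41 B=38 C=51] avail[A=41 B=38 C=49] open={R2}
Step 4: commit R2 -> on_hand[A=41 B=38 C=49] avail[A=41 B=38 C=49] open={}
Step 5: reserve R3 B 3 -> on_hand[A=41 B=38 C=49] avail[A=41 B=35 C=49] open={R3}
Step 6: reserve R4 C 7 -> on_hand[A=41 B=38 C=49] avail[A=41 B=35 C=42] open={R3,R4}
Step 7: reserve R5 B 1 -> on_hand[A=41 B=38 C=49] avail[A=41 B=34 C=42] open={R3,R4,R5}
Step 8: cancel R3 -> on_hand[A=41 B=38 C=49] avail[A=41 B=37 C=42] open={R4,R5}
Step 9: cancel R5 -> on_hand[A=41 B=38 C=49] avail[A=41 B=38 C=42] open={R4}
Step 10: commit R4 -> on_hand[A=41 B=38 C=42] avail[A=41 B=38 C=42] open={}
Step 11: reserve R6 B 6 -> on_hand[A=41 B=38 C=42] avail[A=41 B=32 C=42] open={R6}
Final available[B] = 32

Answer: 32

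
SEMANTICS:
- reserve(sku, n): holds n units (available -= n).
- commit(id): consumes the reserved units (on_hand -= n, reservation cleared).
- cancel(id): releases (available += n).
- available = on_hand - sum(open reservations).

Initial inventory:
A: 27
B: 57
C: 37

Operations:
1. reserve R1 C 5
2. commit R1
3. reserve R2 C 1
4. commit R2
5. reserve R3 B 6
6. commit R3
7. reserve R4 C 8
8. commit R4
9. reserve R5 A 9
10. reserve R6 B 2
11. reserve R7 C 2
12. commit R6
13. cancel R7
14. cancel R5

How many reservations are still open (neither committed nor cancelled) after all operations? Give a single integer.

Answer: 0

Derivation:
Step 1: reserve R1 C 5 -> on_hand[A=27 B=57 C=37] avail[A=27 B=57 C=32] open={R1}
Step 2: commit R1 -> on_hand[A=27 B=57 C=32] avail[A=27 B=57 C=32] open={}
Step 3: reserve R2 C 1 -> on_hand[A=27 B=57 C=32] avail[A=27 B=57 C=31] open={R2}
Step 4: commit R2 -> on_hand[A=27 B=57 C=31] avail[A=27 B=57 C=31] open={}
Step 5: reserve R3 B 6 -> on_hand[A=27 B=57 C=31] avail[A=27 B=51 C=31] open={R3}
Step 6: commit R3 -> on_hand[A=27 B=51 C=31] avail[A=27 B=51 C=31] open={}
Step 7: reserve R4 C 8 -> on_hand[A=27 B=51 C=31] avail[A=27 B=51 C=23] open={R4}
Step 8: commit R4 -> on_hand[A=27 B=51 C=23] avail[A=27 B=51 C=23] open={}
Step 9: reserve R5 A 9 -> on_hand[A=27 B=51 C=23] avail[A=18 B=51 C=23] open={R5}
Step 10: reserve R6 B 2 -> on_hand[A=27 B=51 C=23] avail[A=18 B=49 C=23] open={R5,R6}
Step 11: reserve R7 C 2 -> on_hand[A=27 B=51 C=23] avail[A=18 B=49 C=21] open={R5,R6,R7}
Step 12: commit R6 -> on_hand[A=27 B=49 C=23] avail[A=18 B=49 C=21] open={R5,R7}
Step 13: cancel R7 -> on_hand[A=27 B=49 C=23] avail[A=18 B=49 C=23] open={R5}
Step 14: cancel R5 -> on_hand[A=27 B=49 C=23] avail[A=27 B=49 C=23] open={}
Open reservations: [] -> 0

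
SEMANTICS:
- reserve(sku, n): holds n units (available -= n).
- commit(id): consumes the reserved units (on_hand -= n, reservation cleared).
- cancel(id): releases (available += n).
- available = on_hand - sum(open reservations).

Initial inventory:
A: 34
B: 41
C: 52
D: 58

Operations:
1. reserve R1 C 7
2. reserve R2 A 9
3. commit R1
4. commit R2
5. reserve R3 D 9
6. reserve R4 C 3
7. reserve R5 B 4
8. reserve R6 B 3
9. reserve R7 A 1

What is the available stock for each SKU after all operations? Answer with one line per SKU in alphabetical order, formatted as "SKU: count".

Step 1: reserve R1 C 7 -> on_hand[A=34 B=41 C=52 D=58] avail[A=34 B=41 C=45 D=58] open={R1}
Step 2: reserve R2 A 9 -> on_hand[A=34 B=41 C=52 D=58] avail[A=25 B=41 C=45 D=58] open={R1,R2}
Step 3: commit R1 -> on_hand[A=34 B=41 C=45 D=58] avail[A=25 B=41 C=45 D=58] open={R2}
Step 4: commit R2 -> on_hand[A=25 B=41 C=45 D=58] avail[A=25 B=41 C=45 D=58] open={}
Step 5: reserve R3 D 9 -> on_hand[A=25 B=41 C=45 D=58] avail[A=25 B=41 C=45 D=49] open={R3}
Step 6: reserve R4 C 3 -> on_hand[A=25 B=41 C=45 D=58] avail[A=25 B=41 C=42 D=49] open={R3,R4}
Step 7: reserve R5 B 4 -> on_hand[A=25 B=41 C=45 D=58] avail[A=25 B=37 C=42 D=49] open={R3,R4,R5}
Step 8: reserve R6 B 3 -> on_hand[A=25 B=41 C=45 D=58] avail[A=25 B=34 C=42 D=49] open={R3,R4,R5,R6}
Step 9: reserve R7 A 1 -> on_hand[A=25 B=41 C=45 D=58] avail[A=24 B=34 C=42 D=49] open={R3,R4,R5,R6,R7}

Answer: A: 24
B: 34
C: 42
D: 49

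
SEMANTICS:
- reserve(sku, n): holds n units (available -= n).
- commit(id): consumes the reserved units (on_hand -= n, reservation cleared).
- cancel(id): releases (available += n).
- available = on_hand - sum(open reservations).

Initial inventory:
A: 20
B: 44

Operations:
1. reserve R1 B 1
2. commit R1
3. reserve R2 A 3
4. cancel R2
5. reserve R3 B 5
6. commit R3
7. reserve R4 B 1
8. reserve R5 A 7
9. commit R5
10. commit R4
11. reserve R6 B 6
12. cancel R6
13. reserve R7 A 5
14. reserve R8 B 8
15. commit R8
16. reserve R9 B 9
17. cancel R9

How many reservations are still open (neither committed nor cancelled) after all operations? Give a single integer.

Step 1: reserve R1 B 1 -> on_hand[A=20 B=44] avail[A=20 B=43] open={R1}
Step 2: commit R1 -> on_hand[A=20 B=43] avail[A=20 B=43] open={}
Step 3: reserve R2 A 3 -> on_hand[A=20 B=43] avail[A=17 B=43] open={R2}
Step 4: cancel R2 -> on_hand[A=20 B=43] avail[A=20 B=43] open={}
Step 5: reserve R3 B 5 -> on_hand[A=20 B=43] avail[A=20 B=38] open={R3}
Step 6: commit R3 -> on_hand[A=20 B=38] avail[A=20 B=38] open={}
Step 7: reserve R4 B 1 -> on_hand[A=20 B=38] avail[A=20 B=37] open={R4}
Step 8: reserve R5 A 7 -> on_hand[A=20 B=38] avail[A=13 B=37] open={R4,R5}
Step 9: commit R5 -> on_hand[A=13 B=38] avail[A=13 B=37] open={R4}
Step 10: commit R4 -> on_hand[A=13 B=37] avail[A=13 B=37] open={}
Step 11: reserve R6 B 6 -> on_hand[A=13 B=37] avail[A=13 B=31] open={R6}
Step 12: cancel R6 -> on_hand[A=13 B=37] avail[A=13 B=37] open={}
Step 13: reserve R7 A 5 -> on_hand[A=13 B=37] avail[A=8 B=37] open={R7}
Step 14: reserve R8 B 8 -> on_hand[A=13 B=37] avail[A=8 B=29] open={R7,R8}
Step 15: commit R8 -> on_hand[A=13 B=29] avail[A=8 B=29] open={R7}
Step 16: reserve R9 B 9 -> on_hand[A=13 B=29] avail[A=8 B=20] open={R7,R9}
Step 17: cancel R9 -> on_hand[A=13 B=29] avail[A=8 B=29] open={R7}
Open reservations: ['R7'] -> 1

Answer: 1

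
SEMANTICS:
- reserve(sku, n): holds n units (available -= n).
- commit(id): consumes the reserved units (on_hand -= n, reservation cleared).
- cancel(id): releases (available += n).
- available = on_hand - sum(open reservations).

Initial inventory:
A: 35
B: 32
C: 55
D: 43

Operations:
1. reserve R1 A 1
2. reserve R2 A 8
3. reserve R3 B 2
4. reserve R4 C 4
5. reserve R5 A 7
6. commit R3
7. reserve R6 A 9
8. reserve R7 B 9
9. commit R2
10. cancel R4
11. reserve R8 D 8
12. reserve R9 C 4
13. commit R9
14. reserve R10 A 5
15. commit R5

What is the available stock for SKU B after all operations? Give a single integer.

Answer: 21

Derivation:
Step 1: reserve R1 A 1 -> on_hand[A=35 B=32 C=55 D=43] avail[A=34 B=32 C=55 D=43] open={R1}
Step 2: reserve R2 A 8 -> on_hand[A=35 B=32 C=55 D=43] avail[A=26 B=32 C=55 D=43] open={R1,R2}
Step 3: reserve R3 B 2 -> on_hand[A=35 B=32 C=55 D=43] avail[A=26 B=30 C=55 D=43] open={R1,R2,R3}
Step 4: reserve R4 C 4 -> on_hand[A=35 B=32 C=55 D=43] avail[A=26 B=30 C=51 D=43] open={R1,R2,R3,R4}
Step 5: reserve R5 A 7 -> on_hand[A=35 B=32 C=55 D=43] avail[A=19 B=30 C=51 D=43] open={R1,R2,R3,R4,R5}
Step 6: commit R3 -> on_hand[A=35 B=30 C=55 D=43] avail[A=19 B=30 C=51 D=43] open={R1,R2,R4,R5}
Step 7: reserve R6 A 9 -> on_hand[A=35 B=30 C=55 D=43] avail[A=10 B=30 C=51 D=43] open={R1,R2,R4,R5,R6}
Step 8: reserve R7 B 9 -> on_hand[A=35 B=30 C=55 D=43] avail[A=10 B=21 C=51 D=43] open={R1,R2,R4,R5,R6,R7}
Step 9: commit R2 -> on_hand[A=27 B=30 C=55 D=43] avail[A=10 B=21 C=51 D=43] open={R1,R4,R5,R6,R7}
Step 10: cancel R4 -> on_hand[A=27 B=30 C=55 D=43] avail[A=10 B=21 C=55 D=43] open={R1,R5,R6,R7}
Step 11: reserve R8 D 8 -> on_hand[A=27 B=30 C=55 D=43] avail[A=10 B=21 C=55 D=35] open={R1,R5,R6,R7,R8}
Step 12: reserve R9 C 4 -> on_hand[A=27 B=30 C=55 D=43] avail[A=10 B=21 C=51 D=35] open={R1,R5,R6,R7,R8,R9}
Step 13: commit R9 -> on_hand[A=27 B=30 C=51 D=43] avail[A=10 B=21 C=51 D=35] open={R1,R5,R6,R7,R8}
Step 14: reserve R10 A 5 -> on_hand[A=27 B=30 C=51 D=43] avail[A=5 B=21 C=51 D=35] open={R1,R10,R5,R6,R7,R8}
Step 15: commit R5 -> on_hand[A=20 B=30 C=51 D=43] avail[A=5 B=21 C=51 D=35] open={R1,R10,R6,R7,R8}
Final available[B] = 21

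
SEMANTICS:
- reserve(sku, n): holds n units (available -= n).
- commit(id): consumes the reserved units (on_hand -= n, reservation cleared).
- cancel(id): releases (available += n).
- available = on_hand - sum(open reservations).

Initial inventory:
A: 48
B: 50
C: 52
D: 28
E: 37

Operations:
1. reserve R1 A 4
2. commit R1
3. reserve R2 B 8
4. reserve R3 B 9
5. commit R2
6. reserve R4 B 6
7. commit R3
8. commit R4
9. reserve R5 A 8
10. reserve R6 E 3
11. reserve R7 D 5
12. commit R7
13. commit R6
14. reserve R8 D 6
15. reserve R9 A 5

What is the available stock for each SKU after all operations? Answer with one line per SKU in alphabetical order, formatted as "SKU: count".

Answer: A: 31
B: 27
C: 52
D: 17
E: 34

Derivation:
Step 1: reserve R1 A 4 -> on_hand[A=48 B=50 C=52 D=28 E=37] avail[A=44 B=50 C=52 D=28 E=37] open={R1}
Step 2: commit R1 -> on_hand[A=44 B=50 C=52 D=28 E=37] avail[A=44 B=50 C=52 D=28 E=37] open={}
Step 3: reserve R2 B 8 -> on_hand[A=44 B=50 C=52 D=28 E=37] avail[A=44 B=42 C=52 D=28 E=37] open={R2}
Step 4: reserve R3 B 9 -> on_hand[A=44 B=50 C=52 D=28 E=37] avail[A=44 B=33 C=52 D=28 E=37] open={R2,R3}
Step 5: commit R2 -> on_hand[A=44 B=42 C=52 D=28 E=37] avail[A=44 B=33 C=52 D=28 E=37] open={R3}
Step 6: reserve R4 B 6 -> on_hand[A=44 B=42 C=52 D=28 E=37] avail[A=44 B=27 C=52 D=28 E=37] open={R3,R4}
Step 7: commit R3 -> on_hand[A=44 B=33 C=52 D=28 E=37] avail[A=44 B=27 C=52 D=28 E=37] open={R4}
Step 8: commit R4 -> on_hand[A=44 B=27 C=52 D=28 E=37] avail[A=44 B=27 C=52 D=28 E=37] open={}
Step 9: reserve R5 A 8 -> on_hand[A=44 B=27 C=52 D=28 E=37] avail[A=36 B=27 C=52 D=28 E=37] open={R5}
Step 10: reserve R6 E 3 -> on_hand[A=44 B=27 C=52 D=28 E=37] avail[A=36 B=27 C=52 D=28 E=34] open={R5,R6}
Step 11: reserve R7 D 5 -> on_hand[A=44 B=27 C=52 D=28 E=37] avail[A=36 B=27 C=52 D=23 E=34] open={R5,R6,R7}
Step 12: commit R7 -> on_hand[A=44 B=27 C=52 D=23 E=37] avail[A=36 B=27 C=52 D=23 E=34] open={R5,R6}
Step 13: commit R6 -> on_hand[A=44 B=27 C=52 D=23 E=34] avail[A=36 B=27 C=52 D=23 E=34] open={R5}
Step 14: reserve R8 D 6 -> on_hand[A=44 B=27 C=52 D=23 E=34] avail[A=36 B=27 C=52 D=17 E=34] open={R5,R8}
Step 15: reserve R9 A 5 -> on_hand[A=44 B=27 C=52 D=23 E=34] avail[A=31 B=27 C=52 D=17 E=34] open={R5,R8,R9}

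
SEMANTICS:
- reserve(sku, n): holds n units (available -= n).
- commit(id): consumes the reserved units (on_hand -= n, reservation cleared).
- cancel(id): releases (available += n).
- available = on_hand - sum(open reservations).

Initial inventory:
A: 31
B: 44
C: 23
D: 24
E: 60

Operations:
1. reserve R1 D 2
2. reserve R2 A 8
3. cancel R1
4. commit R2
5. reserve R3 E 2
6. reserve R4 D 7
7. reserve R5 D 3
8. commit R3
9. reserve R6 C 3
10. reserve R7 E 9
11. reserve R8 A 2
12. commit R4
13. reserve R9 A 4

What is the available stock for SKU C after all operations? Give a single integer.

Answer: 20

Derivation:
Step 1: reserve R1 D 2 -> on_hand[A=31 B=44 C=23 D=24 E=60] avail[A=31 B=44 C=23 D=22 E=60] open={R1}
Step 2: reserve R2 A 8 -> on_hand[A=31 B=44 C=23 D=24 E=60] avail[A=23 B=44 C=23 D=22 E=60] open={R1,R2}
Step 3: cancel R1 -> on_hand[A=31 B=44 C=23 D=24 E=60] avail[A=23 B=44 C=23 D=24 E=60] open={R2}
Step 4: commit R2 -> on_hand[A=23 B=44 C=23 D=24 E=60] avail[A=23 B=44 C=23 D=24 E=60] open={}
Step 5: reserve R3 E 2 -> on_hand[A=23 B=44 C=23 D=24 E=60] avail[A=23 B=44 C=23 D=24 E=58] open={R3}
Step 6: reserve R4 D 7 -> on_hand[A=23 B=44 C=23 D=24 E=60] avail[A=23 B=44 C=23 D=17 E=58] open={R3,R4}
Step 7: reserve R5 D 3 -> on_hand[A=23 B=44 C=23 D=24 E=60] avail[A=23 B=44 C=23 D=14 E=58] open={R3,R4,R5}
Step 8: commit R3 -> on_hand[A=23 B=44 C=23 D=24 E=58] avail[A=23 B=44 C=23 D=14 E=58] open={R4,R5}
Step 9: reserve R6 C 3 -> on_hand[A=23 B=44 C=23 D=24 E=58] avail[A=23 B=44 C=20 D=14 E=58] open={R4,R5,R6}
Step 10: reserve R7 E 9 -> on_hand[A=23 B=44 C=23 D=24 E=58] avail[A=23 B=44 C=20 D=14 E=49] open={R4,R5,R6,R7}
Step 11: reserve R8 A 2 -> on_hand[A=23 B=44 C=23 D=24 E=58] avail[A=21 B=44 C=20 D=14 E=49] open={R4,R5,R6,R7,R8}
Step 12: commit R4 -> on_hand[A=23 B=44 C=23 D=17 E=58] avail[A=21 B=44 C=20 D=14 E=49] open={R5,R6,R7,R8}
Step 13: reserve R9 A 4 -> on_hand[A=23 B=44 C=23 D=17 E=58] avail[A=17 B=44 C=20 D=14 E=49] open={R5,R6,R7,R8,R9}
Final available[C] = 20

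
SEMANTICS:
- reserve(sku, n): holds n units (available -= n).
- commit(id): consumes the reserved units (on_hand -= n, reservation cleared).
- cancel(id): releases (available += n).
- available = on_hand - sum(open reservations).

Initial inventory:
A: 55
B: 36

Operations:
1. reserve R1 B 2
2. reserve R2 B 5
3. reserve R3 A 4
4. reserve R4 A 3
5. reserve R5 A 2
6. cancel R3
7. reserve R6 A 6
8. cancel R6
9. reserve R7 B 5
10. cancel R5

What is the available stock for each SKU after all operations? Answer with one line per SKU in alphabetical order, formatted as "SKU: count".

Step 1: reserve R1 B 2 -> on_hand[A=55 B=36] avail[A=55 B=34] open={R1}
Step 2: reserve R2 B 5 -> on_hand[A=55 B=36] avail[A=55 B=29] open={R1,R2}
Step 3: reserve R3 A 4 -> on_hand[A=55 B=36] avail[A=51 B=29] open={R1,R2,R3}
Step 4: reserve R4 A 3 -> on_hand[A=55 B=36] avail[A=48 B=29] open={R1,R2,R3,R4}
Step 5: reserve R5 A 2 -> on_hand[A=55 B=36] avail[A=46 B=29] open={R1,R2,R3,R4,R5}
Step 6: cancel R3 -> on_hand[A=55 B=36] avail[A=50 B=29] open={R1,R2,R4,R5}
Step 7: reserve R6 A 6 -> on_hand[A=55 B=36] avail[A=44 B=29] open={R1,R2,R4,R5,R6}
Step 8: cancel R6 -> on_hand[A=55 B=36] avail[A=50 B=29] open={R1,R2,R4,R5}
Step 9: reserve R7 B 5 -> on_hand[A=55 B=36] avail[A=50 B=24] open={R1,R2,R4,R5,R7}
Step 10: cancel R5 -> on_hand[A=55 B=36] avail[A=52 B=24] open={R1,R2,R4,R7}

Answer: A: 52
B: 24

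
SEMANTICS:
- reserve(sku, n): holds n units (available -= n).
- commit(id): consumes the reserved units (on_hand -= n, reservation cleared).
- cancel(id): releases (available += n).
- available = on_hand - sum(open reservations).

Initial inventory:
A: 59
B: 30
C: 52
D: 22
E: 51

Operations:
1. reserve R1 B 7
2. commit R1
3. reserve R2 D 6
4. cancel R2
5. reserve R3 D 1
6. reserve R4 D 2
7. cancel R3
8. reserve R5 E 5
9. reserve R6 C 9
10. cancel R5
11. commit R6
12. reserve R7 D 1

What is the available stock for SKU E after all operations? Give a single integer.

Answer: 51

Derivation:
Step 1: reserve R1 B 7 -> on_hand[A=59 B=30 C=52 D=22 E=51] avail[A=59 B=23 C=52 D=22 E=51] open={R1}
Step 2: commit R1 -> on_hand[A=59 B=23 C=52 D=22 E=51] avail[A=59 B=23 C=52 D=22 E=51] open={}
Step 3: reserve R2 D 6 -> on_hand[A=59 B=23 C=52 D=22 E=51] avail[A=59 B=23 C=52 D=16 E=51] open={R2}
Step 4: cancel R2 -> on_hand[A=59 B=23 C=52 D=22 E=51] avail[A=59 B=23 C=52 D=22 E=51] open={}
Step 5: reserve R3 D 1 -> on_hand[A=59 B=23 C=52 D=22 E=51] avail[A=59 B=23 C=52 D=21 E=51] open={R3}
Step 6: reserve R4 D 2 -> on_hand[A=59 B=23 C=52 D=22 E=51] avail[A=59 B=23 C=52 D=19 E=51] open={R3,R4}
Step 7: cancel R3 -> on_hand[A=59 B=23 C=52 D=22 E=51] avail[A=59 B=23 C=52 D=20 E=51] open={R4}
Step 8: reserve R5 E 5 -> on_hand[A=59 B=23 C=52 D=22 E=51] avail[A=59 B=23 C=52 D=20 E=46] open={R4,R5}
Step 9: reserve R6 C 9 -> on_hand[A=59 B=23 C=52 D=22 E=51] avail[A=59 B=23 C=43 D=20 E=46] open={R4,R5,R6}
Step 10: cancel R5 -> on_hand[A=59 B=23 C=52 D=22 E=51] avail[A=59 B=23 C=43 D=20 E=51] open={R4,R6}
Step 11: commit R6 -> on_hand[A=59 B=23 C=43 D=22 E=51] avail[A=59 B=23 C=43 D=20 E=51] open={R4}
Step 12: reserve R7 D 1 -> on_hand[A=59 B=23 C=43 D=22 E=51] avail[A=59 B=23 C=43 D=19 E=51] open={R4,R7}
Final available[E] = 51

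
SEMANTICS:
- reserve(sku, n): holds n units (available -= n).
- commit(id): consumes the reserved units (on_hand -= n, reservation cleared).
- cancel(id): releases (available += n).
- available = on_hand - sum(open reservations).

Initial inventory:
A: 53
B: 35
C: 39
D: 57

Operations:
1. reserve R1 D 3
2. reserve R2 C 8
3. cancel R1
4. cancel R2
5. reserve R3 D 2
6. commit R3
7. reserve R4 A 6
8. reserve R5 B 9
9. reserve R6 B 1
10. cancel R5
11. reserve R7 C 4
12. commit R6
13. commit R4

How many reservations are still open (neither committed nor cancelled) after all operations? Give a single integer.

Step 1: reserve R1 D 3 -> on_hand[A=53 B=35 C=39 D=57] avail[A=53 B=35 C=39 D=54] open={R1}
Step 2: reserve R2 C 8 -> on_hand[A=53 B=35 C=39 D=57] avail[A=53 B=35 C=31 D=54] open={R1,R2}
Step 3: cancel R1 -> on_hand[A=53 B=35 C=39 D=57] avail[A=53 B=35 C=31 D=57] open={R2}
Step 4: cancel R2 -> on_hand[A=53 B=35 C=39 D=57] avail[A=53 B=35 C=39 D=57] open={}
Step 5: reserve R3 D 2 -> on_hand[A=53 B=35 C=39 D=57] avail[A=53 B=35 C=39 D=55] open={R3}
Step 6: commit R3 -> on_hand[A=53 B=35 C=39 D=55] avail[A=53 B=35 C=39 D=55] open={}
Step 7: reserve R4 A 6 -> on_hand[A=53 B=35 C=39 D=55] avail[A=47 B=35 C=39 D=55] open={R4}
Step 8: reserve R5 B 9 -> on_hand[A=53 B=35 C=39 D=55] avail[A=47 B=26 C=39 D=55] open={R4,R5}
Step 9: reserve R6 B 1 -> on_hand[A=53 B=35 C=39 D=55] avail[A=47 B=25 C=39 D=55] open={R4,R5,R6}
Step 10: cancel R5 -> on_hand[A=53 B=35 C=39 D=55] avail[A=47 B=34 C=39 D=55] open={R4,R6}
Step 11: reserve R7 C 4 -> on_hand[A=53 B=35 C=39 D=55] avail[A=47 B=34 C=35 D=55] open={R4,R6,R7}
Step 12: commit R6 -> on_hand[A=53 B=34 C=39 D=55] avail[A=47 B=34 C=35 D=55] open={R4,R7}
Step 13: commit R4 -> on_hand[A=47 B=34 C=39 D=55] avail[A=47 B=34 C=35 D=55] open={R7}
Open reservations: ['R7'] -> 1

Answer: 1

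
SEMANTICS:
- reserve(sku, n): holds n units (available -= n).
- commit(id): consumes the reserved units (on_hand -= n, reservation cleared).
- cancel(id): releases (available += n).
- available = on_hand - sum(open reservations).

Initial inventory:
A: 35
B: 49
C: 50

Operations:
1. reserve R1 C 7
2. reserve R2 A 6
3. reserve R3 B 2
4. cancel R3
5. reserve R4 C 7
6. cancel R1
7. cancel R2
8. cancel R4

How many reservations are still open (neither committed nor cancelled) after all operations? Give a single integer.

Step 1: reserve R1 C 7 -> on_hand[A=35 B=49 C=50] avail[A=35 B=49 C=43] open={R1}
Step 2: reserve R2 A 6 -> on_hand[A=35 B=49 C=50] avail[A=29 B=49 C=43] open={R1,R2}
Step 3: reserve R3 B 2 -> on_hand[A=35 B=49 C=50] avail[A=29 B=47 C=43] open={R1,R2,R3}
Step 4: cancel R3 -> on_hand[A=35 B=49 C=50] avail[A=29 B=49 C=43] open={R1,R2}
Step 5: reserve R4 C 7 -> on_hand[A=35 B=49 C=50] avail[A=29 B=49 C=36] open={R1,R2,R4}
Step 6: cancel R1 -> on_hand[A=35 B=49 C=50] avail[A=29 B=49 C=43] open={R2,R4}
Step 7: cancel R2 -> on_hand[A=35 B=49 C=50] avail[A=35 B=49 C=43] open={R4}
Step 8: cancel R4 -> on_hand[A=35 B=49 C=50] avail[A=35 B=49 C=50] open={}
Open reservations: [] -> 0

Answer: 0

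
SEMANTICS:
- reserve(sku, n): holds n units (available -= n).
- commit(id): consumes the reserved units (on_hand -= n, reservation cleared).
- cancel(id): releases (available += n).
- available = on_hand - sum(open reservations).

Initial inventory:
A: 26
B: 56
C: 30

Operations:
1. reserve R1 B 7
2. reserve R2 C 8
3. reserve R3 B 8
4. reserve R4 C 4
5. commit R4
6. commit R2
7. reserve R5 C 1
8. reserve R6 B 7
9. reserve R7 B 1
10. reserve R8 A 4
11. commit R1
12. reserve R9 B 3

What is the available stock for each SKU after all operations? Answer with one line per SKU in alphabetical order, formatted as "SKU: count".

Step 1: reserve R1 B 7 -> on_hand[A=26 B=56 C=30] avail[A=26 B=49 C=30] open={R1}
Step 2: reserve R2 C 8 -> on_hand[A=26 B=56 C=30] avail[A=26 B=49 C=22] open={R1,R2}
Step 3: reserve R3 B 8 -> on_hand[A=26 B=56 C=30] avail[A=26 B=41 C=22] open={R1,R2,R3}
Step 4: reserve R4 C 4 -> on_hand[A=26 B=56 C=30] avail[A=26 B=41 C=18] open={R1,R2,R3,R4}
Step 5: commit R4 -> on_hand[A=26 B=56 C=26] avail[A=26 B=41 C=18] open={R1,R2,R3}
Step 6: commit R2 -> on_hand[A=26 B=56 C=18] avail[A=26 B=41 C=18] open={R1,R3}
Step 7: reserve R5 C 1 -> on_hand[A=26 B=56 C=18] avail[A=26 B=41 C=17] open={R1,R3,R5}
Step 8: reserve R6 B 7 -> on_hand[A=26 B=56 C=18] avail[A=26 B=34 C=17] open={R1,R3,R5,R6}
Step 9: reserve R7 B 1 -> on_hand[A=26 B=56 C=18] avail[A=26 B=33 C=17] open={R1,R3,R5,R6,R7}
Step 10: reserve R8 A 4 -> on_hand[A=26 B=56 C=18] avail[A=22 B=33 C=17] open={R1,R3,R5,R6,R7,R8}
Step 11: commit R1 -> on_hand[A=26 B=49 C=18] avail[A=22 B=33 C=17] open={R3,R5,R6,R7,R8}
Step 12: reserve R9 B 3 -> on_hand[A=26 B=49 C=18] avail[A=22 B=30 C=17] open={R3,R5,R6,R7,R8,R9}

Answer: A: 22
B: 30
C: 17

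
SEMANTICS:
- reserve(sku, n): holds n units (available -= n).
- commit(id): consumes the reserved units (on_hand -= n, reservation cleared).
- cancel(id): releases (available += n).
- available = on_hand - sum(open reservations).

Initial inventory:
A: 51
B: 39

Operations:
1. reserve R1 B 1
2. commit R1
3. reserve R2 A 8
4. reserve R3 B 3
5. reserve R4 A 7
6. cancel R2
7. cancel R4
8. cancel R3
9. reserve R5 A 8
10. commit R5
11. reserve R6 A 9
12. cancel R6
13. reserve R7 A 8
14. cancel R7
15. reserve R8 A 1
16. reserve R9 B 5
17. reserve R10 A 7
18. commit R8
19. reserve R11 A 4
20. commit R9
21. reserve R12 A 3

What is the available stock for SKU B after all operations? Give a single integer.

Answer: 33

Derivation:
Step 1: reserve R1 B 1 -> on_hand[A=51 B=39] avail[A=51 B=38] open={R1}
Step 2: commit R1 -> on_hand[A=51 B=38] avail[A=51 B=38] open={}
Step 3: reserve R2 A 8 -> on_hand[A=51 B=38] avail[A=43 B=38] open={R2}
Step 4: reserve R3 B 3 -> on_hand[A=51 B=38] avail[A=43 B=35] open={R2,R3}
Step 5: reserve R4 A 7 -> on_hand[A=51 B=38] avail[A=36 B=35] open={R2,R3,R4}
Step 6: cancel R2 -> on_hand[A=51 B=38] avail[A=44 B=35] open={R3,R4}
Step 7: cancel R4 -> on_hand[A=51 B=38] avail[A=51 B=35] open={R3}
Step 8: cancel R3 -> on_hand[A=51 B=38] avail[A=51 B=38] open={}
Step 9: reserve R5 A 8 -> on_hand[A=51 B=38] avail[A=43 B=38] open={R5}
Step 10: commit R5 -> on_hand[A=43 B=38] avail[A=43 B=38] open={}
Step 11: reserve R6 A 9 -> on_hand[A=43 B=38] avail[A=34 B=38] open={R6}
Step 12: cancel R6 -> on_hand[A=43 B=38] avail[A=43 B=38] open={}
Step 13: reserve R7 A 8 -> on_hand[A=43 B=38] avail[A=35 B=38] open={R7}
Step 14: cancel R7 -> on_hand[A=43 B=38] avail[A=43 B=38] open={}
Step 15: reserve R8 A 1 -> on_hand[A=43 B=38] avail[A=42 B=38] open={R8}
Step 16: reserve R9 B 5 -> on_hand[A=43 B=38] avail[A=42 B=33] open={R8,R9}
Step 17: reserve R10 A 7 -> on_hand[A=43 B=38] avail[A=35 B=33] open={R10,R8,R9}
Step 18: commit R8 -> on_hand[A=42 B=38] avail[A=35 B=33] open={R10,R9}
Step 19: reserve R11 A 4 -> on_hand[A=42 B=38] avail[A=31 B=33] open={R10,R11,R9}
Step 20: commit R9 -> on_hand[A=42 B=33] avail[A=31 B=33] open={R10,R11}
Step 21: reserve R12 A 3 -> on_hand[A=42 B=33] avail[A=28 B=33] open={R10,R11,R12}
Final available[B] = 33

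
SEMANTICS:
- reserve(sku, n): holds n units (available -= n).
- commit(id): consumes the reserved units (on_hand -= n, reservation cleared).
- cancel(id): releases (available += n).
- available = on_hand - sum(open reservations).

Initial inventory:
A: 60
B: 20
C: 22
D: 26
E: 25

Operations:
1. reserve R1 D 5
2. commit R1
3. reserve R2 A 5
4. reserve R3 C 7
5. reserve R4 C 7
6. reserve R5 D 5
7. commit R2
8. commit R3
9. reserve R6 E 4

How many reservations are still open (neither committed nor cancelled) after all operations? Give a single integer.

Answer: 3

Derivation:
Step 1: reserve R1 D 5 -> on_hand[A=60 B=20 C=22 D=26 E=25] avail[A=60 B=20 C=22 D=21 E=25] open={R1}
Step 2: commit R1 -> on_hand[A=60 B=20 C=22 D=21 E=25] avail[A=60 B=20 C=22 D=21 E=25] open={}
Step 3: reserve R2 A 5 -> on_hand[A=60 B=20 C=22 D=21 E=25] avail[A=55 B=20 C=22 D=21 E=25] open={R2}
Step 4: reserve R3 C 7 -> on_hand[A=60 B=20 C=22 D=21 E=25] avail[A=55 B=20 C=15 D=21 E=25] open={R2,R3}
Step 5: reserve R4 C 7 -> on_hand[A=60 B=20 C=22 D=21 E=25] avail[A=55 B=20 C=8 D=21 E=25] open={R2,R3,R4}
Step 6: reserve R5 D 5 -> on_hand[A=60 B=20 C=22 D=21 E=25] avail[A=55 B=20 C=8 D=16 E=25] open={R2,R3,R4,R5}
Step 7: commit R2 -> on_hand[A=55 B=20 C=22 D=21 E=25] avail[A=55 B=20 C=8 D=16 E=25] open={R3,R4,R5}
Step 8: commit R3 -> on_hand[A=55 B=20 C=15 D=21 E=25] avail[A=55 B=20 C=8 D=16 E=25] open={R4,R5}
Step 9: reserve R6 E 4 -> on_hand[A=55 B=20 C=15 D=21 E=25] avail[A=55 B=20 C=8 D=16 E=21] open={R4,R5,R6}
Open reservations: ['R4', 'R5', 'R6'] -> 3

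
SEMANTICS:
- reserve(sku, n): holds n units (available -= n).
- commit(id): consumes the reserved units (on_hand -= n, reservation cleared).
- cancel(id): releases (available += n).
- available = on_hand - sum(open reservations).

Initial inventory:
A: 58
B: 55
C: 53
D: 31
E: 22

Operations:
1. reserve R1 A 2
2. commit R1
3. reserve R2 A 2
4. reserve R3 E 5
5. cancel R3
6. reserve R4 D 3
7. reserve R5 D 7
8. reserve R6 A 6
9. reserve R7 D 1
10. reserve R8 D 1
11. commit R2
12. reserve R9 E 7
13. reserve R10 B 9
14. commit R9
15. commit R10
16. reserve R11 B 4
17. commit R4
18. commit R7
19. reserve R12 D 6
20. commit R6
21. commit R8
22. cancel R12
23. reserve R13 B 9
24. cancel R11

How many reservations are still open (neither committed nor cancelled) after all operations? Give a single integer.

Answer: 2

Derivation:
Step 1: reserve R1 A 2 -> on_hand[A=58 B=55 C=53 D=31 E=22] avail[A=56 B=55 C=53 D=31 E=22] open={R1}
Step 2: commit R1 -> on_hand[A=56 B=55 C=53 D=31 E=22] avail[A=56 B=55 C=53 D=31 E=22] open={}
Step 3: reserve R2 A 2 -> on_hand[A=56 B=55 C=53 D=31 E=22] avail[A=54 B=55 C=53 D=31 E=22] open={R2}
Step 4: reserve R3 E 5 -> on_hand[A=56 B=55 C=53 D=31 E=22] avail[A=54 B=55 C=53 D=31 E=17] open={R2,R3}
Step 5: cancel R3 -> on_hand[A=56 B=55 C=53 D=31 E=22] avail[A=54 B=55 C=53 D=31 E=22] open={R2}
Step 6: reserve R4 D 3 -> on_hand[A=56 B=55 C=53 D=31 E=22] avail[A=54 B=55 C=53 D=28 E=22] open={R2,R4}
Step 7: reserve R5 D 7 -> on_hand[A=56 B=55 C=53 D=31 E=22] avail[A=54 B=55 C=53 D=21 E=22] open={R2,R4,R5}
Step 8: reserve R6 A 6 -> on_hand[A=56 B=55 C=53 D=31 E=22] avail[A=48 B=55 C=53 D=21 E=22] open={R2,R4,R5,R6}
Step 9: reserve R7 D 1 -> on_hand[A=56 B=55 C=53 D=31 E=22] avail[A=48 B=55 C=53 D=20 E=22] open={R2,R4,R5,R6,R7}
Step 10: reserve R8 D 1 -> on_hand[A=56 B=55 C=53 D=31 E=22] avail[A=48 B=55 C=53 D=19 E=22] open={R2,R4,R5,R6,R7,R8}
Step 11: commit R2 -> on_hand[A=54 B=55 C=53 D=31 E=22] avail[A=48 B=55 C=53 D=19 E=22] open={R4,R5,R6,R7,R8}
Step 12: reserve R9 E 7 -> on_hand[A=54 B=55 C=53 D=31 E=22] avail[A=48 B=55 C=53 D=19 E=15] open={R4,R5,R6,R7,R8,R9}
Step 13: reserve R10 B 9 -> on_hand[A=54 B=55 C=53 D=31 E=22] avail[A=48 B=46 C=53 D=19 E=15] open={R10,R4,R5,R6,R7,R8,R9}
Step 14: commit R9 -> on_hand[A=54 B=55 C=53 D=31 E=15] avail[A=48 B=46 C=53 D=19 E=15] open={R10,R4,R5,R6,R7,R8}
Step 15: commit R10 -> on_hand[A=54 B=46 C=53 D=31 E=15] avail[A=48 B=46 C=53 D=19 E=15] open={R4,R5,R6,R7,R8}
Step 16: reserve R11 B 4 -> on_hand[A=54 B=46 C=53 D=31 E=15] avail[A=48 B=42 C=53 D=19 E=15] open={R11,R4,R5,R6,R7,R8}
Step 17: commit R4 -> on_hand[A=54 B=46 C=53 D=28 E=15] avail[A=48 B=42 C=53 D=19 E=15] open={R11,R5,R6,R7,R8}
Step 18: commit R7 -> on_hand[A=54 B=46 C=53 D=27 E=15] avail[A=48 B=42 C=53 D=19 E=15] open={R11,R5,R6,R8}
Step 19: reserve R12 D 6 -> on_hand[A=54 B=46 C=53 D=27 E=15] avail[A=48 B=42 C=53 D=13 E=15] open={R11,R12,R5,R6,R8}
Step 20: commit R6 -> on_hand[A=48 B=46 C=53 D=27 E=15] avail[A=48 B=42 C=53 D=13 E=15] open={R11,R12,R5,R8}
Step 21: commit R8 -> on_hand[A=48 B=46 C=53 D=26 E=15] avail[A=48 B=42 C=53 D=13 E=15] open={R11,R12,R5}
Step 22: cancel R12 -> on_hand[A=48 B=46 C=53 D=26 E=15] avail[A=48 B=42 C=53 D=19 E=15] open={R11,R5}
Step 23: reserve R13 B 9 -> on_hand[A=48 B=46 C=53 D=26 E=15] avail[A=48 B=33 C=53 D=19 E=15] open={R11,R13,R5}
Step 24: cancel R11 -> on_hand[A=48 B=46 C=53 D=26 E=15] avail[A=48 B=37 C=53 D=19 E=15] open={R13,R5}
Open reservations: ['R13', 'R5'] -> 2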